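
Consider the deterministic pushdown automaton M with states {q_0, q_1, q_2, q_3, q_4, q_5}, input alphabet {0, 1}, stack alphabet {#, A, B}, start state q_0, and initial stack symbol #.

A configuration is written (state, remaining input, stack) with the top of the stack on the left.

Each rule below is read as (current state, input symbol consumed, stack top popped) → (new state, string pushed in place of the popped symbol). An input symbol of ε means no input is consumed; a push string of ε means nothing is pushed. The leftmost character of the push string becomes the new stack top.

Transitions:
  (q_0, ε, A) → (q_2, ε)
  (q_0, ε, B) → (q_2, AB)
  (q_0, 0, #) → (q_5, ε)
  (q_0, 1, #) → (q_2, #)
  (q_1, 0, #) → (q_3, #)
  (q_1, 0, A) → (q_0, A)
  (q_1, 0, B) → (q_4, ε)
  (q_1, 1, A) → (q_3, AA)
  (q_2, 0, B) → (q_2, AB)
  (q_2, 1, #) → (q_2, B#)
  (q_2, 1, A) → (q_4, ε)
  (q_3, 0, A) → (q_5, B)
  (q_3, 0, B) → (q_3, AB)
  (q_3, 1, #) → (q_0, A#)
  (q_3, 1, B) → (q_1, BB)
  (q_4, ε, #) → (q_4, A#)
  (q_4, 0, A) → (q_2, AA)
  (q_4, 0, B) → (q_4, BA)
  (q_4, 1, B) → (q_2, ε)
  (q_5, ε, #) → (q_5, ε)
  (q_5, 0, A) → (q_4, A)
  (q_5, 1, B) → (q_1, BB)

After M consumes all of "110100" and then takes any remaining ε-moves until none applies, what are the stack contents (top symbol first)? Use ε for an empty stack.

(q_0, 110100, #) ⊢ (q_2, 10100, #) ⊢ (q_2, 0100, B#) ⊢ (q_2, 100, AB#) ⊢ (q_4, 00, B#) ⊢ (q_4, 0, BA#) ⊢ (q_4, ε, BAA#)
All input consumed in state q_4 with stack BAA#.

BAA#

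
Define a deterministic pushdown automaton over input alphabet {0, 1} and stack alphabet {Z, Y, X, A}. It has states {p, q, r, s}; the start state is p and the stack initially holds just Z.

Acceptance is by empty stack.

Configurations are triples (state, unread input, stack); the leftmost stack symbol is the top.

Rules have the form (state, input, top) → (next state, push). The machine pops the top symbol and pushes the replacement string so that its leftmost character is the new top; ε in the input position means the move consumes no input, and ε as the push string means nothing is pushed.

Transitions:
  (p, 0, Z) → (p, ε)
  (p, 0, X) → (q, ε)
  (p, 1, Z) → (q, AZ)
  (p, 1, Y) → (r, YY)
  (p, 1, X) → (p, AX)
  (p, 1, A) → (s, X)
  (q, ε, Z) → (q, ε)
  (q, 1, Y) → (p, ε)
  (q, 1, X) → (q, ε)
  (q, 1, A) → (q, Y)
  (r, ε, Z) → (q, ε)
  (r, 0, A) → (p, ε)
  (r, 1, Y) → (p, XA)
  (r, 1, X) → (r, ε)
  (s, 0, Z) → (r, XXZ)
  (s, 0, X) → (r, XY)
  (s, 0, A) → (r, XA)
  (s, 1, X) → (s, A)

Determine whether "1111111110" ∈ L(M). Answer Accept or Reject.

Accept

(p, 1111111110, Z)
  read 1, top Z: go to q, push AZ → (q, 111111110, AZ)
  read 1, top A: go to q, push Y → (q, 11111110, YZ)
  read 1, top Y: go to p, push ε → (p, 1111110, Z)
  read 1, top Z: go to q, push AZ → (q, 111110, AZ)
  read 1, top A: go to q, push Y → (q, 11110, YZ)
  read 1, top Y: go to p, push ε → (p, 1110, Z)
  read 1, top Z: go to q, push AZ → (q, 110, AZ)
  read 1, top A: go to q, push Y → (q, 10, YZ)
  read 1, top Y: go to p, push ε → (p, 0, Z)
  read 0, top Z: go to p, push ε → (p, ε, ε)
All input consumed and the stack is empty.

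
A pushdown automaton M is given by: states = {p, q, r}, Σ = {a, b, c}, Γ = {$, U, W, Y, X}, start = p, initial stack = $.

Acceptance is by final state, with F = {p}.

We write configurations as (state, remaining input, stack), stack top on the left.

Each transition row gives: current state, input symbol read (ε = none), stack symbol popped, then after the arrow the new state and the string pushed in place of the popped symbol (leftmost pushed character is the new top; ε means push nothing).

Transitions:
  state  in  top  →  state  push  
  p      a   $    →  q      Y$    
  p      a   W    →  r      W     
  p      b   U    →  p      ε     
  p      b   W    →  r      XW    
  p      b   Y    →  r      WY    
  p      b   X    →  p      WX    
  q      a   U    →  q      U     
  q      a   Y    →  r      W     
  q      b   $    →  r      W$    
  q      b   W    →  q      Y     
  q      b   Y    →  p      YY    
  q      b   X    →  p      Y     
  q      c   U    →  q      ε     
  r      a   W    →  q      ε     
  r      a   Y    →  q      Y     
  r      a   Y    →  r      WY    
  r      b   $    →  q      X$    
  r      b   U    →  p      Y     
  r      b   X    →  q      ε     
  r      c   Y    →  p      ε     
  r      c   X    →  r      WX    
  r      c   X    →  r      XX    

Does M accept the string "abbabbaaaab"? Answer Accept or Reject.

Reject

No computation consumes all input and reaches a final state.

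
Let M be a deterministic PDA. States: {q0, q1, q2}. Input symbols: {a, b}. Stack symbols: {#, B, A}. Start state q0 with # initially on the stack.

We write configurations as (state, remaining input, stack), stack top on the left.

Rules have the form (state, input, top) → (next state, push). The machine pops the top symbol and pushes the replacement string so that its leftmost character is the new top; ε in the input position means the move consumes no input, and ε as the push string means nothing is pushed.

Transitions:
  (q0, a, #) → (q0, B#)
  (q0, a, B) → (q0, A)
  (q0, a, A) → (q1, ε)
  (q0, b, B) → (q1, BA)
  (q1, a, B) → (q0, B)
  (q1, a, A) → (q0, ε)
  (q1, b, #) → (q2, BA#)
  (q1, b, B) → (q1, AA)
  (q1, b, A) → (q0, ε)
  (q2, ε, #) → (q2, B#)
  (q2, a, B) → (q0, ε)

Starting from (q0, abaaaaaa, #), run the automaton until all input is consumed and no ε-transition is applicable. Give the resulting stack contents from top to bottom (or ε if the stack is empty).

A#

(q0, abaaaaaa, #)
  read a, top #: go to q0, push B# → (q0, baaaaaa, B#)
  read b, top B: go to q1, push BA → (q1, aaaaaa, BA#)
  read a, top B: go to q0, push B → (q0, aaaaa, BA#)
  read a, top B: go to q0, push A → (q0, aaaa, AA#)
  read a, top A: go to q1, push ε → (q1, aaa, A#)
  read a, top A: go to q0, push ε → (q0, aa, #)
  read a, top #: go to q0, push B# → (q0, a, B#)
  read a, top B: go to q0, push A → (q0, ε, A#)
All input consumed in state q0 with stack A#.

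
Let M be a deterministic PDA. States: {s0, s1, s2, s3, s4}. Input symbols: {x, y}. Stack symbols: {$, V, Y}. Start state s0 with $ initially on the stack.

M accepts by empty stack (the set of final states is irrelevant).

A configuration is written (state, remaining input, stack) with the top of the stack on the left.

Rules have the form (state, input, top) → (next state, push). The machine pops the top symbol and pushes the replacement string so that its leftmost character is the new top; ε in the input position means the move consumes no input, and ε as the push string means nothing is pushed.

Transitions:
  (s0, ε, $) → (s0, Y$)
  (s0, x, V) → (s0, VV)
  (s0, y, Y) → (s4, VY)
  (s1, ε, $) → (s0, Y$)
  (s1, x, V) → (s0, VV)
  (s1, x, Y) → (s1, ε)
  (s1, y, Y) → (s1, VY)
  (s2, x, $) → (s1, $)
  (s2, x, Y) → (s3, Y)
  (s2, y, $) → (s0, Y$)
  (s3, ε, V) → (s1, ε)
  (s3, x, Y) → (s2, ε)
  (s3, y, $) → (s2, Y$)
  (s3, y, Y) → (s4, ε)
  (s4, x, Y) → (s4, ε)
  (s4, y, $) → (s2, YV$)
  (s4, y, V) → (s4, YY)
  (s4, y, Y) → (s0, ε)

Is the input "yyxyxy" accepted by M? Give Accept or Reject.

Reject

(s0, yyxyxy, $) ⊢ (s0, yyxyxy, Y$) ⊢ (s4, yxyxy, VY$) ⊢ (s4, xyxy, YYY$) ⊢ (s4, yxy, YY$) ⊢ (s0, xy, Y$)
No transition applies at (s0, xy, Y$); input not fully consumed.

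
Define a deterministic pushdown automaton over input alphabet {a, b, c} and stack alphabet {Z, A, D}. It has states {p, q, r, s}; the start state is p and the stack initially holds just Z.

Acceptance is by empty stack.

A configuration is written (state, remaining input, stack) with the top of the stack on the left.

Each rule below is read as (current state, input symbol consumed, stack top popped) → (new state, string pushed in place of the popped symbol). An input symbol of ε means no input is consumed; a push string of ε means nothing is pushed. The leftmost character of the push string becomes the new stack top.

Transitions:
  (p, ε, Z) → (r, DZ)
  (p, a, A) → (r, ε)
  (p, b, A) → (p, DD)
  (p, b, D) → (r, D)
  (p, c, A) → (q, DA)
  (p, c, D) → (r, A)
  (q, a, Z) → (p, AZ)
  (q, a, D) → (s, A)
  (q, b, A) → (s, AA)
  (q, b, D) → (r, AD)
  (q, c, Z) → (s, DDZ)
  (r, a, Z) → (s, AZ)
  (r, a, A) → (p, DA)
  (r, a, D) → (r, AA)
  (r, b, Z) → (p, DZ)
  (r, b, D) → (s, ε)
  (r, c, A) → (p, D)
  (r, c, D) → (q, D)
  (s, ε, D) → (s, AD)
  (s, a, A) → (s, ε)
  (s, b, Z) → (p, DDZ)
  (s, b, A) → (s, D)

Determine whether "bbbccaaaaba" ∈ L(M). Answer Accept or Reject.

(p, bbbccaaaaba, Z)
  ε-move, top Z: go to r, push DZ → (r, bbbccaaaaba, DZ)
  read b, top D: go to s, push ε → (s, bbccaaaaba, Z)
  read b, top Z: go to p, push DDZ → (p, bccaaaaba, DDZ)
  read b, top D: go to r, push D → (r, ccaaaaba, DDZ)
  read c, top D: go to q, push D → (q, caaaaba, DDZ)
No transition applies at (q, caaaaba, DDZ); input not fully consumed.

Reject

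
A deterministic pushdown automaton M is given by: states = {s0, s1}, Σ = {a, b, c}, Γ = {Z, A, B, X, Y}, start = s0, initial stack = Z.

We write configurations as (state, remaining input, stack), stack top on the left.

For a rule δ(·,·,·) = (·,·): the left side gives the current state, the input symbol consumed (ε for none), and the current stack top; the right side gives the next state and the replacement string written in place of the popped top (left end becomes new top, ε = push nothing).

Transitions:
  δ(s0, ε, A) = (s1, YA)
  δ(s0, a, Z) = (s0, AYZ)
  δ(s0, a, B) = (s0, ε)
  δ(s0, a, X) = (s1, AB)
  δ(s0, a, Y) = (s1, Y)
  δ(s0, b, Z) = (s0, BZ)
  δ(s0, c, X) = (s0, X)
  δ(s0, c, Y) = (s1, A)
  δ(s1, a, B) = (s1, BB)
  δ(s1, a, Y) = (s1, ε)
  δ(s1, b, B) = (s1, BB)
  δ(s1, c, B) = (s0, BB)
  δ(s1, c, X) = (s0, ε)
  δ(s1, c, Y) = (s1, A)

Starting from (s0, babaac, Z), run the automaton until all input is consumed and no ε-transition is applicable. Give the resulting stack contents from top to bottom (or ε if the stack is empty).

(s0, babaac, Z) ⊢ (s0, abaac, BZ) ⊢ (s0, baac, Z) ⊢ (s0, aac, BZ) ⊢ (s0, ac, Z) ⊢ (s0, c, AYZ) ⊢ (s1, c, YAYZ) ⊢ (s1, ε, AAYZ)
All input consumed in state s1 with stack AAYZ.

AAYZ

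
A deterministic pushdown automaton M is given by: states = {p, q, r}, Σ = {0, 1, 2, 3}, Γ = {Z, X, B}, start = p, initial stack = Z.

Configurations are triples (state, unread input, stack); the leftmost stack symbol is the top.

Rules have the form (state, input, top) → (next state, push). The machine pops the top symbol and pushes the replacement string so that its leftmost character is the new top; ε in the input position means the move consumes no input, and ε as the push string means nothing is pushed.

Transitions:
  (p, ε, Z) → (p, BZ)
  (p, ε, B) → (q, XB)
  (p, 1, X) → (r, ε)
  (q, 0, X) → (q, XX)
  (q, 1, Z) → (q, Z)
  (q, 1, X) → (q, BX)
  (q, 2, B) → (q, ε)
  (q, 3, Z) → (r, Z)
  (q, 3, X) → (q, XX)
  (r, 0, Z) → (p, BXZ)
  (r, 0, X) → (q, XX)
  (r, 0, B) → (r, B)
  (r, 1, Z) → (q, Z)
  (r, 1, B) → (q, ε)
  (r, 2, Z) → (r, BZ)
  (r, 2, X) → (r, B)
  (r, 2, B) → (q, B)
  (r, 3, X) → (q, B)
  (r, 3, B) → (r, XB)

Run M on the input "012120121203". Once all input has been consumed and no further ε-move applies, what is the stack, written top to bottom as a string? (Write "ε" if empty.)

(p, 012120121203, Z)
  ε-move, top Z: go to p, push BZ → (p, 012120121203, BZ)
  ε-move, top B: go to q, push XB → (q, 012120121203, XBZ)
  read 0, top X: go to q, push XX → (q, 12120121203, XXBZ)
  read 1, top X: go to q, push BX → (q, 2120121203, BXXBZ)
  read 2, top B: go to q, push ε → (q, 120121203, XXBZ)
  read 1, top X: go to q, push BX → (q, 20121203, BXXBZ)
  read 2, top B: go to q, push ε → (q, 0121203, XXBZ)
  read 0, top X: go to q, push XX → (q, 121203, XXXBZ)
  read 1, top X: go to q, push BX → (q, 21203, BXXXBZ)
  read 2, top B: go to q, push ε → (q, 1203, XXXBZ)
  read 1, top X: go to q, push BX → (q, 203, BXXXBZ)
  read 2, top B: go to q, push ε → (q, 03, XXXBZ)
  read 0, top X: go to q, push XX → (q, 3, XXXXBZ)
  read 3, top X: go to q, push XX → (q, ε, XXXXXBZ)
All input consumed in state q with stack XXXXXBZ.

XXXXXBZ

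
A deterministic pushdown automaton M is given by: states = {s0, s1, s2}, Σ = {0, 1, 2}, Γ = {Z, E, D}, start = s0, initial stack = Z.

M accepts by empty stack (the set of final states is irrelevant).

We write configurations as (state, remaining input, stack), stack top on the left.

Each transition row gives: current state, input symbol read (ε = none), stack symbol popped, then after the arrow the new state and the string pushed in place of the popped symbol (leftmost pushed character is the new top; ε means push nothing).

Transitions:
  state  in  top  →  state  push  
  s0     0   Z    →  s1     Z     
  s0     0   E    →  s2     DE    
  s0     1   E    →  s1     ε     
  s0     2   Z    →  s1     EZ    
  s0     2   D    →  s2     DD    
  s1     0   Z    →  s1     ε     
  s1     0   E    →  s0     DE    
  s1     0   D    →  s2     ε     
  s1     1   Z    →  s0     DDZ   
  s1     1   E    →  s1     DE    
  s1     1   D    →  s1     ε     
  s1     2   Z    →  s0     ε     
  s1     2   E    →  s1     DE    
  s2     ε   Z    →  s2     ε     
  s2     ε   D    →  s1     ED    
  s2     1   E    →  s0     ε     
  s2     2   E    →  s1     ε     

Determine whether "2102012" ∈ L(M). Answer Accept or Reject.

(s0, 2102012, Z)
  read 2, top Z: go to s1, push EZ → (s1, 102012, EZ)
  read 1, top E: go to s1, push DE → (s1, 02012, DEZ)
  read 0, top D: go to s2, push ε → (s2, 2012, EZ)
  read 2, top E: go to s1, push ε → (s1, 012, Z)
  read 0, top Z: go to s1, push ε → (s1, 12, ε)
No transition applies at (s1, 12, ε); input not fully consumed.

Reject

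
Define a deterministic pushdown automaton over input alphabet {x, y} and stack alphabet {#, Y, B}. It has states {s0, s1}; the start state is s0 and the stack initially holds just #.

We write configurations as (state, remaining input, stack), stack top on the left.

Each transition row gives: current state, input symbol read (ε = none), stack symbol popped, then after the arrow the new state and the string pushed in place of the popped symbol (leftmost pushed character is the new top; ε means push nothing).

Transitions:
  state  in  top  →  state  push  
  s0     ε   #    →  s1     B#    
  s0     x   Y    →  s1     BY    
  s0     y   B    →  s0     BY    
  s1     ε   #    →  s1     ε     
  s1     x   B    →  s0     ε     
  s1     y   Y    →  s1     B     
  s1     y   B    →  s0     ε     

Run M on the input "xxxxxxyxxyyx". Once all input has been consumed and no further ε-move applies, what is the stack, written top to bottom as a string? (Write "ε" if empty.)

B#

(s0, xxxxxxyxxyyx, #)
  ε-move, top #: go to s1, push B# → (s1, xxxxxxyxxyyx, B#)
  read x, top B: go to s0, push ε → (s0, xxxxxyxxyyx, #)
  ε-move, top #: go to s1, push B# → (s1, xxxxxyxxyyx, B#)
  read x, top B: go to s0, push ε → (s0, xxxxyxxyyx, #)
  ε-move, top #: go to s1, push B# → (s1, xxxxyxxyyx, B#)
  read x, top B: go to s0, push ε → (s0, xxxyxxyyx, #)
  ε-move, top #: go to s1, push B# → (s1, xxxyxxyyx, B#)
  read x, top B: go to s0, push ε → (s0, xxyxxyyx, #)
  ε-move, top #: go to s1, push B# → (s1, xxyxxyyx, B#)
  read x, top B: go to s0, push ε → (s0, xyxxyyx, #)
  ε-move, top #: go to s1, push B# → (s1, xyxxyyx, B#)
  read x, top B: go to s0, push ε → (s0, yxxyyx, #)
  ε-move, top #: go to s1, push B# → (s1, yxxyyx, B#)
  read y, top B: go to s0, push ε → (s0, xxyyx, #)
  ε-move, top #: go to s1, push B# → (s1, xxyyx, B#)
  read x, top B: go to s0, push ε → (s0, xyyx, #)
  ε-move, top #: go to s1, push B# → (s1, xyyx, B#)
  read x, top B: go to s0, push ε → (s0, yyx, #)
  ε-move, top #: go to s1, push B# → (s1, yyx, B#)
  read y, top B: go to s0, push ε → (s0, yx, #)
  ε-move, top #: go to s1, push B# → (s1, yx, B#)
  read y, top B: go to s0, push ε → (s0, x, #)
  ε-move, top #: go to s1, push B# → (s1, x, B#)
  read x, top B: go to s0, push ε → (s0, ε, #)
  ε-move, top #: go to s1, push B# → (s1, ε, B#)
All input consumed in state s1 with stack B#.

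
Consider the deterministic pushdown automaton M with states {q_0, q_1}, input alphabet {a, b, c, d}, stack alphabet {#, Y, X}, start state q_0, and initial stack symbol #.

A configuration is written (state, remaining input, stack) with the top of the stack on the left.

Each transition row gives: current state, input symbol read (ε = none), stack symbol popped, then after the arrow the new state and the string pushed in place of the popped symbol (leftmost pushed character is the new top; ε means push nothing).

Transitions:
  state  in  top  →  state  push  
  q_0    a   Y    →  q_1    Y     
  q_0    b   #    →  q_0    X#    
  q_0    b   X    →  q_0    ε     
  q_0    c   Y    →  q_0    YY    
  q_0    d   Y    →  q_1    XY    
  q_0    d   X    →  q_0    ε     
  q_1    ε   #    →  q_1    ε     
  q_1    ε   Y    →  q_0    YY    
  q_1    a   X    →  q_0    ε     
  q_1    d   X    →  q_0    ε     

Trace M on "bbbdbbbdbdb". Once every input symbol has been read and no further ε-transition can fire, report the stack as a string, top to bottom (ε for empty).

X#

(q_0, bbbdbbbdbdb, #)
  read b, top #: go to q_0, push X# → (q_0, bbdbbbdbdb, X#)
  read b, top X: go to q_0, push ε → (q_0, bdbbbdbdb, #)
  read b, top #: go to q_0, push X# → (q_0, dbbbdbdb, X#)
  read d, top X: go to q_0, push ε → (q_0, bbbdbdb, #)
  read b, top #: go to q_0, push X# → (q_0, bbdbdb, X#)
  read b, top X: go to q_0, push ε → (q_0, bdbdb, #)
  read b, top #: go to q_0, push X# → (q_0, dbdb, X#)
  read d, top X: go to q_0, push ε → (q_0, bdb, #)
  read b, top #: go to q_0, push X# → (q_0, db, X#)
  read d, top X: go to q_0, push ε → (q_0, b, #)
  read b, top #: go to q_0, push X# → (q_0, ε, X#)
All input consumed in state q_0 with stack X#.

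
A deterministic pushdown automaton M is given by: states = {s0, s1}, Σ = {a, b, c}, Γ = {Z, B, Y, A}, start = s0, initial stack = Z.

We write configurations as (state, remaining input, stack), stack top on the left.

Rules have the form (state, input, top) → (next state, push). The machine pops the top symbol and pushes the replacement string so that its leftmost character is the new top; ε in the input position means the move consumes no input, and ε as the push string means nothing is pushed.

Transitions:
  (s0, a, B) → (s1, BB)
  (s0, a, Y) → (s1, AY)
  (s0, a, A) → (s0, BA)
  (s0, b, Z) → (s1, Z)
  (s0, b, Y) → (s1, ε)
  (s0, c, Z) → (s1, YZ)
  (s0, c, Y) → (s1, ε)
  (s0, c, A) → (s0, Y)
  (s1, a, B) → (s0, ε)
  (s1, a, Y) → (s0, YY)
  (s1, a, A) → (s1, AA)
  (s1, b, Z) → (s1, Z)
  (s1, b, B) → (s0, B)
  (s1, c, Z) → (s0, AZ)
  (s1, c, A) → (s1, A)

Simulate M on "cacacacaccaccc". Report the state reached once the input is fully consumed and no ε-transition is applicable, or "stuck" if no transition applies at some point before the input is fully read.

stuck

(s0, cacacacaccaccc, Z)
  read c, top Z: go to s1, push YZ → (s1, acacacaccaccc, YZ)
  read a, top Y: go to s0, push YY → (s0, cacacaccaccc, YYZ)
  read c, top Y: go to s1, push ε → (s1, acacaccaccc, YZ)
  read a, top Y: go to s0, push YY → (s0, cacaccaccc, YYZ)
  read c, top Y: go to s1, push ε → (s1, acaccaccc, YZ)
  read a, top Y: go to s0, push YY → (s0, caccaccc, YYZ)
  read c, top Y: go to s1, push ε → (s1, accaccc, YZ)
  read a, top Y: go to s0, push YY → (s0, ccaccc, YYZ)
  read c, top Y: go to s1, push ε → (s1, caccc, YZ)
No transition for (s1, c, top Y); M blocks with input caccc remaining.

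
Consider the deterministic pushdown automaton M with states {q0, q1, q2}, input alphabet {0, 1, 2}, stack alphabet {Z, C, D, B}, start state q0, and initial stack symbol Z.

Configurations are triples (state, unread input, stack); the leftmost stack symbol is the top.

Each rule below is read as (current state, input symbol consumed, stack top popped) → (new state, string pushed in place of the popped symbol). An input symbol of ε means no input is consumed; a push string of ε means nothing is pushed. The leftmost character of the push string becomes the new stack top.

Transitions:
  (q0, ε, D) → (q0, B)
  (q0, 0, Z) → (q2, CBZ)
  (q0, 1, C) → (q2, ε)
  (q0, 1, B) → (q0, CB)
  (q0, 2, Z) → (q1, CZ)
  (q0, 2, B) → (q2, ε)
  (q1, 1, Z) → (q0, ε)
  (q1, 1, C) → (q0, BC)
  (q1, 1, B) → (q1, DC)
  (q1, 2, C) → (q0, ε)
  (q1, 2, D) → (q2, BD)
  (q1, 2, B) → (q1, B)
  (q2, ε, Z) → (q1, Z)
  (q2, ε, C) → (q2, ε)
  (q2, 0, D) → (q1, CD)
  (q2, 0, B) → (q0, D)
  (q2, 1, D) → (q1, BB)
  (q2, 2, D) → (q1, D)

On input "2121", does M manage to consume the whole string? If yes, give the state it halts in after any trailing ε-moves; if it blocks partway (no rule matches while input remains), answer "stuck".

(q0, 2121, Z) ⊢ (q1, 121, CZ) ⊢ (q0, 21, BCZ) ⊢ (q2, 1, CZ) ⊢ (q2, 1, Z) ⊢ (q1, 1, Z) ⊢ (q0, ε, ε)
All input consumed; M is in state q0.

q0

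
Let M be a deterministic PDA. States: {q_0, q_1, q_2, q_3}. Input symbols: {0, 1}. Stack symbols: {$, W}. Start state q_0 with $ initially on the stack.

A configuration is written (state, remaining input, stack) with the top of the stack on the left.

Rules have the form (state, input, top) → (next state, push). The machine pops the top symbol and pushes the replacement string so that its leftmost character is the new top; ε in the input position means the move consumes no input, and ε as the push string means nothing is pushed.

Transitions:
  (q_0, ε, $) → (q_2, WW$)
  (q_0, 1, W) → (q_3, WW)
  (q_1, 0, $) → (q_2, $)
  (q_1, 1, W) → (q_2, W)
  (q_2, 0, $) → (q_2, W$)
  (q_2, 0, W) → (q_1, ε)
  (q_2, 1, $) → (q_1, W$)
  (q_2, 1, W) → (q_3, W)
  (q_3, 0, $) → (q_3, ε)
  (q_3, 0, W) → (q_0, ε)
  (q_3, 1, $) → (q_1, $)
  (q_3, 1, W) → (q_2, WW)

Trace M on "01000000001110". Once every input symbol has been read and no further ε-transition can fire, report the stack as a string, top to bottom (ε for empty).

WW$

(q_0, 01000000001110, $)
  ε-move, top $: go to q_2, push WW$ → (q_2, 01000000001110, WW$)
  read 0, top W: go to q_1, push ε → (q_1, 1000000001110, W$)
  read 1, top W: go to q_2, push W → (q_2, 000000001110, W$)
  read 0, top W: go to q_1, push ε → (q_1, 00000001110, $)
  read 0, top $: go to q_2, push $ → (q_2, 0000001110, $)
  read 0, top $: go to q_2, push W$ → (q_2, 000001110, W$)
  read 0, top W: go to q_1, push ε → (q_1, 00001110, $)
  read 0, top $: go to q_2, push $ → (q_2, 0001110, $)
  read 0, top $: go to q_2, push W$ → (q_2, 001110, W$)
  read 0, top W: go to q_1, push ε → (q_1, 01110, $)
  read 0, top $: go to q_2, push $ → (q_2, 1110, $)
  read 1, top $: go to q_1, push W$ → (q_1, 110, W$)
  read 1, top W: go to q_2, push W → (q_2, 10, W$)
  read 1, top W: go to q_3, push W → (q_3, 0, W$)
  read 0, top W: go to q_0, push ε → (q_0, ε, $)
  ε-move, top $: go to q_2, push WW$ → (q_2, ε, WW$)
All input consumed in state q_2 with stack WW$.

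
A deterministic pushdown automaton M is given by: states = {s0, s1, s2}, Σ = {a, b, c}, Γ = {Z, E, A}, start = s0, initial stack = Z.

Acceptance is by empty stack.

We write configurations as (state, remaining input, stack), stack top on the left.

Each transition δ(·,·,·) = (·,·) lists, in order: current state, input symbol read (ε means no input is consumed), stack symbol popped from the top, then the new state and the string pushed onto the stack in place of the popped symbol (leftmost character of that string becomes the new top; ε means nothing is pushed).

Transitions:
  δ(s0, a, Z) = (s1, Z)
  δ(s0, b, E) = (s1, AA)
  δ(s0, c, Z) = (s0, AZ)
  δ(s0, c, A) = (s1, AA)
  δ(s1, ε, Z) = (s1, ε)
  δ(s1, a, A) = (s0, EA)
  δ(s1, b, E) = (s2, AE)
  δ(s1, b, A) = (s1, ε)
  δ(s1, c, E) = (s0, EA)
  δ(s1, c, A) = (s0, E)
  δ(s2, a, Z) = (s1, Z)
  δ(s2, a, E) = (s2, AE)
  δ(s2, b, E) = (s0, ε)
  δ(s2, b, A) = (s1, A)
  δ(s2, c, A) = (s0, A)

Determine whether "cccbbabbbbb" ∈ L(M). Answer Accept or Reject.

Accept

(s0, cccbbabbbbb, Z)
  read c, top Z: go to s0, push AZ → (s0, ccbbabbbbb, AZ)
  read c, top A: go to s1, push AA → (s1, cbbabbbbb, AAZ)
  read c, top A: go to s0, push E → (s0, bbabbbbb, EAZ)
  read b, top E: go to s1, push AA → (s1, babbbbb, AAAZ)
  read b, top A: go to s1, push ε → (s1, abbbbb, AAZ)
  read a, top A: go to s0, push EA → (s0, bbbbb, EAAZ)
  read b, top E: go to s1, push AA → (s1, bbbb, AAAAZ)
  read b, top A: go to s1, push ε → (s1, bbb, AAAZ)
  read b, top A: go to s1, push ε → (s1, bb, AAZ)
  read b, top A: go to s1, push ε → (s1, b, AZ)
  read b, top A: go to s1, push ε → (s1, ε, Z)
  ε-move, top Z: go to s1, push ε → (s1, ε, ε)
All input consumed and the stack is empty.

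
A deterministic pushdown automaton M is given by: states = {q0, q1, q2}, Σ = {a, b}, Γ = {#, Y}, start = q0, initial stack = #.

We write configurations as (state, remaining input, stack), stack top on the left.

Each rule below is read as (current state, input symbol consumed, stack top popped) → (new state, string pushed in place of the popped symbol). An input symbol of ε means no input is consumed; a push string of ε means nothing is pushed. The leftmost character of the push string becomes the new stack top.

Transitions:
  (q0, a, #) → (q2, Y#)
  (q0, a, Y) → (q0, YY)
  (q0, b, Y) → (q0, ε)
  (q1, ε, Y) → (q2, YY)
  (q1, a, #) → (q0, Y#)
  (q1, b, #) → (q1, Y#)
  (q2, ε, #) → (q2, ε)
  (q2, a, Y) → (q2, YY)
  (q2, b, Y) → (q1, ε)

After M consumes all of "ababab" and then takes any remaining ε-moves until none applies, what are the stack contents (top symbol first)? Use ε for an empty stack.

(q0, ababab, #)
  read a, top #: go to q2, push Y# → (q2, babab, Y#)
  read b, top Y: go to q1, push ε → (q1, abab, #)
  read a, top #: go to q0, push Y# → (q0, bab, Y#)
  read b, top Y: go to q0, push ε → (q0, ab, #)
  read a, top #: go to q2, push Y# → (q2, b, Y#)
  read b, top Y: go to q1, push ε → (q1, ε, #)
All input consumed in state q1 with stack #.

#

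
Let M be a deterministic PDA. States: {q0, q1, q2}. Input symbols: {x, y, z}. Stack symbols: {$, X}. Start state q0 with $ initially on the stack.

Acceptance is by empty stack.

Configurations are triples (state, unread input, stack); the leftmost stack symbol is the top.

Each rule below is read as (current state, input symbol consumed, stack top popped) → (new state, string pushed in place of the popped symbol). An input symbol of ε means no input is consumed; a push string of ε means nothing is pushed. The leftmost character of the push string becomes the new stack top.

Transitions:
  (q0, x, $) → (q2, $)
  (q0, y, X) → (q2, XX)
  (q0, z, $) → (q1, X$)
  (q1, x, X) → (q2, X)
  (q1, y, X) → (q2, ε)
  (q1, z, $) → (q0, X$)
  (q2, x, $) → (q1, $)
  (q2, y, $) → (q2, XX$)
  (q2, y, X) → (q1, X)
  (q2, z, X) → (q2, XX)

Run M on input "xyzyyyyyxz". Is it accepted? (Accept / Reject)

Reject

(q0, xyzyyyyyxz, $) ⊢ (q2, yzyyyyyxz, $) ⊢ (q2, zyyyyyxz, XX$) ⊢ (q2, yyyyyxz, XXX$) ⊢ (q1, yyyyxz, XXX$) ⊢ (q2, yyyxz, XX$) ⊢ (q1, yyxz, XX$) ⊢ (q2, yxz, X$) ⊢ (q1, xz, X$) ⊢ (q2, z, X$) ⊢ (q2, ε, XX$)
All input consumed; stack is XX$, not empty, and no further ε-move applies.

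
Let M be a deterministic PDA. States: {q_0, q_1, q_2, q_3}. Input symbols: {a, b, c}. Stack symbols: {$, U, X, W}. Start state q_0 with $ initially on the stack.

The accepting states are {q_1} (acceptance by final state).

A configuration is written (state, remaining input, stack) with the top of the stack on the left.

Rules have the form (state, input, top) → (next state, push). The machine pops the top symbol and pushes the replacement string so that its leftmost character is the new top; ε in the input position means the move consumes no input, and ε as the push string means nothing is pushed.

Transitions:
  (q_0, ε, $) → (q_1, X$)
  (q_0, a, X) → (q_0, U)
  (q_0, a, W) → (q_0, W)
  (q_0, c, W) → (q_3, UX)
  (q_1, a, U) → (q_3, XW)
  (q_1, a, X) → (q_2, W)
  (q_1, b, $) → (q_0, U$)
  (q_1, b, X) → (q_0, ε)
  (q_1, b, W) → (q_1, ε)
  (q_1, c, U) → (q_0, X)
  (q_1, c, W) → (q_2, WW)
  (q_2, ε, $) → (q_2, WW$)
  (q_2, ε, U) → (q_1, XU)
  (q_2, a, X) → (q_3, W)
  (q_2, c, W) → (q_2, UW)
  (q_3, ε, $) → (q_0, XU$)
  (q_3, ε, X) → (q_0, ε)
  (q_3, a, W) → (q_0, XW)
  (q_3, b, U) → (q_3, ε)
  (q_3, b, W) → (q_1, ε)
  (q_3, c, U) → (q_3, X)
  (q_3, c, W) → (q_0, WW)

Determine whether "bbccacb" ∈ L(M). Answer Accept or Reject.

(q_0, bbccacb, $)
  ε-move, top $: go to q_1, push X$ → (q_1, bbccacb, X$)
  read b, top X: go to q_0, push ε → (q_0, bccacb, $)
  ε-move, top $: go to q_1, push X$ → (q_1, bccacb, X$)
  read b, top X: go to q_0, push ε → (q_0, ccacb, $)
  ε-move, top $: go to q_1, push X$ → (q_1, ccacb, X$)
No transition applies at (q_1, ccacb, X$); input not fully consumed.

Reject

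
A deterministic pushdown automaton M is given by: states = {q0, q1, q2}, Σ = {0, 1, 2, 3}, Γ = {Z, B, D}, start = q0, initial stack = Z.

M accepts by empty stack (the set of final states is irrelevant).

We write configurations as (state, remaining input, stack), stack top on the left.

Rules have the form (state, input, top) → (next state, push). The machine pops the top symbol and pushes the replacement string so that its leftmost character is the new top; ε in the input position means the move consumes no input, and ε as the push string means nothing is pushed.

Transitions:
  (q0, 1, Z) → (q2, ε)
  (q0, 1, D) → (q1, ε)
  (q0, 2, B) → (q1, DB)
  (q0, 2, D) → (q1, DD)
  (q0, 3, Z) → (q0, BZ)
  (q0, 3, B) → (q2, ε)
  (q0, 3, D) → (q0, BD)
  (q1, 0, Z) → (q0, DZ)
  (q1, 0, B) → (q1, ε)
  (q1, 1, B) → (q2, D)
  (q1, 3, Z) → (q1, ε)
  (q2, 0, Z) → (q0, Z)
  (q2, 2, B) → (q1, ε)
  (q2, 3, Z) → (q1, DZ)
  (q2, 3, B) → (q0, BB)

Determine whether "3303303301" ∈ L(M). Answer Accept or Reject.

Accept

(q0, 3303303301, Z)
  read 3, top Z: go to q0, push BZ → (q0, 303303301, BZ)
  read 3, top B: go to q2, push ε → (q2, 03303301, Z)
  read 0, top Z: go to q0, push Z → (q0, 3303301, Z)
  read 3, top Z: go to q0, push BZ → (q0, 303301, BZ)
  read 3, top B: go to q2, push ε → (q2, 03301, Z)
  read 0, top Z: go to q0, push Z → (q0, 3301, Z)
  read 3, top Z: go to q0, push BZ → (q0, 301, BZ)
  read 3, top B: go to q2, push ε → (q2, 01, Z)
  read 0, top Z: go to q0, push Z → (q0, 1, Z)
  read 1, top Z: go to q2, push ε → (q2, ε, ε)
All input consumed and the stack is empty.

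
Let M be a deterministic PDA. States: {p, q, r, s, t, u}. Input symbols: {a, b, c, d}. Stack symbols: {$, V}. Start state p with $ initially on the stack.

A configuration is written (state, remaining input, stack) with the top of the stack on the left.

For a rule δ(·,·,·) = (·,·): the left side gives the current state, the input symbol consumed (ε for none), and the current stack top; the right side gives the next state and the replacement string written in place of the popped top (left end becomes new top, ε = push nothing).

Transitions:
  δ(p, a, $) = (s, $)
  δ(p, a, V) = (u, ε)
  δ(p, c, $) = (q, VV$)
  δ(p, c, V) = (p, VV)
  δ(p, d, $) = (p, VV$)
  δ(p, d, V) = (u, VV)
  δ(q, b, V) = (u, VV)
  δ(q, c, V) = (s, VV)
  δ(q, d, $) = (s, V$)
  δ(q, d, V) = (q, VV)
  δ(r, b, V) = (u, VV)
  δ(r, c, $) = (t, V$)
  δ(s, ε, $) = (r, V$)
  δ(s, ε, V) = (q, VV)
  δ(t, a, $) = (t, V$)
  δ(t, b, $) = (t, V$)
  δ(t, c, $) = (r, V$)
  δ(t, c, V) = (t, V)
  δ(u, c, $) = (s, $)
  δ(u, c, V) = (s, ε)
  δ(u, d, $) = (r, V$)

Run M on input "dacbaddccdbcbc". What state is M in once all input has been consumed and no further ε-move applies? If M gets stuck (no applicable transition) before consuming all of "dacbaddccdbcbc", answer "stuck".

stuck

(p, dacbaddccdbcbc, $)
  read d, top $: go to p, push VV$ → (p, acbaddccdbcbc, VV$)
  read a, top V: go to u, push ε → (u, cbaddccdbcbc, V$)
  read c, top V: go to s, push ε → (s, baddccdbcbc, $)
  ε-move, top $: go to r, push V$ → (r, baddccdbcbc, V$)
  read b, top V: go to u, push VV → (u, addccdbcbc, VV$)
No transition for (u, a, top V); M blocks with input addccdbcbc remaining.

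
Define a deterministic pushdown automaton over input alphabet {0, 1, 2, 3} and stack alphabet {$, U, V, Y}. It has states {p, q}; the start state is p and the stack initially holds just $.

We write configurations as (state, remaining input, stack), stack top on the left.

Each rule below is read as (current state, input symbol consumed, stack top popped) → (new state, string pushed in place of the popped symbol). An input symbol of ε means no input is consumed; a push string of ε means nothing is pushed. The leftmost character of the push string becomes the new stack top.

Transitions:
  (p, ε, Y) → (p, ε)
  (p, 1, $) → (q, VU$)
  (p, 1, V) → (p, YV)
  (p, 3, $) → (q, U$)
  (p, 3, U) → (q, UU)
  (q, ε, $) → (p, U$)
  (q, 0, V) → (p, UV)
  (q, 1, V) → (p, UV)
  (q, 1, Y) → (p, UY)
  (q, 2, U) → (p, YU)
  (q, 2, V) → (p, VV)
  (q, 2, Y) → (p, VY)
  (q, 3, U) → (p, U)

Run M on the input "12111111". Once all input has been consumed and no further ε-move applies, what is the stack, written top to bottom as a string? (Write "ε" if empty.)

(p, 12111111, $)
  read 1, top $: go to q, push VU$ → (q, 2111111, VU$)
  read 2, top V: go to p, push VV → (p, 111111, VVU$)
  read 1, top V: go to p, push YV → (p, 11111, YVVU$)
  ε-move, top Y: go to p, push ε → (p, 11111, VVU$)
  read 1, top V: go to p, push YV → (p, 1111, YVVU$)
  ε-move, top Y: go to p, push ε → (p, 1111, VVU$)
  read 1, top V: go to p, push YV → (p, 111, YVVU$)
  ε-move, top Y: go to p, push ε → (p, 111, VVU$)
  read 1, top V: go to p, push YV → (p, 11, YVVU$)
  ε-move, top Y: go to p, push ε → (p, 11, VVU$)
  read 1, top V: go to p, push YV → (p, 1, YVVU$)
  ε-move, top Y: go to p, push ε → (p, 1, VVU$)
  read 1, top V: go to p, push YV → (p, ε, YVVU$)
  ε-move, top Y: go to p, push ε → (p, ε, VVU$)
All input consumed in state p with stack VVU$.

VVU$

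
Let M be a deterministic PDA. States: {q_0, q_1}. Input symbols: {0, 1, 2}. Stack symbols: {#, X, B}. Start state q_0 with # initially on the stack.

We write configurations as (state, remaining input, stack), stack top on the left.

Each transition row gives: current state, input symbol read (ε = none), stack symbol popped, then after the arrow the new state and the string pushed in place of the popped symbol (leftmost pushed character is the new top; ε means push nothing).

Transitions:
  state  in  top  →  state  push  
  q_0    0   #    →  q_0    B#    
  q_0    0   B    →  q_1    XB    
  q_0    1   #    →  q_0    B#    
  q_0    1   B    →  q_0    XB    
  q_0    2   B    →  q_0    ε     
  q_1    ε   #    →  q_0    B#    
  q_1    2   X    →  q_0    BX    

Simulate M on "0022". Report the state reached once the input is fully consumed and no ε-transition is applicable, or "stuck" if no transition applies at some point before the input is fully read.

(q_0, 0022, #)
  read 0, top #: go to q_0, push B# → (q_0, 022, B#)
  read 0, top B: go to q_1, push XB → (q_1, 22, XB#)
  read 2, top X: go to q_0, push BX → (q_0, 2, BXB#)
  read 2, top B: go to q_0, push ε → (q_0, ε, XB#)
All input consumed; M is in state q_0.

q_0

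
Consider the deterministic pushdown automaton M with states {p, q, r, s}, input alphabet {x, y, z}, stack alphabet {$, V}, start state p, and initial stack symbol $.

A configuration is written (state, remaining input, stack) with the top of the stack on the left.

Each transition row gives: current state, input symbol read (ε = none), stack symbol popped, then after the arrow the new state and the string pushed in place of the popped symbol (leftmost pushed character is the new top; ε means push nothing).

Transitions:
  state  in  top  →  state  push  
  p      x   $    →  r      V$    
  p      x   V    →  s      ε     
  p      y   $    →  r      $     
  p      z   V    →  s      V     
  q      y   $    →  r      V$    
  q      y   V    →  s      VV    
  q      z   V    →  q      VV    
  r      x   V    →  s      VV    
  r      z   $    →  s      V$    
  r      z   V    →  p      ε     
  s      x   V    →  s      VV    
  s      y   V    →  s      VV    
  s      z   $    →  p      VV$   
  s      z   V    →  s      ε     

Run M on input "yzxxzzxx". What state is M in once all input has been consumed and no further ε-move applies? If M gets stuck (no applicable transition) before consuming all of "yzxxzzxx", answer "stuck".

s

(p, yzxxzzxx, $)
  read y, top $: go to r, push $ → (r, zxxzzxx, $)
  read z, top $: go to s, push V$ → (s, xxzzxx, V$)
  read x, top V: go to s, push VV → (s, xzzxx, VV$)
  read x, top V: go to s, push VV → (s, zzxx, VVV$)
  read z, top V: go to s, push ε → (s, zxx, VV$)
  read z, top V: go to s, push ε → (s, xx, V$)
  read x, top V: go to s, push VV → (s, x, VV$)
  read x, top V: go to s, push VV → (s, ε, VVV$)
All input consumed; M is in state s.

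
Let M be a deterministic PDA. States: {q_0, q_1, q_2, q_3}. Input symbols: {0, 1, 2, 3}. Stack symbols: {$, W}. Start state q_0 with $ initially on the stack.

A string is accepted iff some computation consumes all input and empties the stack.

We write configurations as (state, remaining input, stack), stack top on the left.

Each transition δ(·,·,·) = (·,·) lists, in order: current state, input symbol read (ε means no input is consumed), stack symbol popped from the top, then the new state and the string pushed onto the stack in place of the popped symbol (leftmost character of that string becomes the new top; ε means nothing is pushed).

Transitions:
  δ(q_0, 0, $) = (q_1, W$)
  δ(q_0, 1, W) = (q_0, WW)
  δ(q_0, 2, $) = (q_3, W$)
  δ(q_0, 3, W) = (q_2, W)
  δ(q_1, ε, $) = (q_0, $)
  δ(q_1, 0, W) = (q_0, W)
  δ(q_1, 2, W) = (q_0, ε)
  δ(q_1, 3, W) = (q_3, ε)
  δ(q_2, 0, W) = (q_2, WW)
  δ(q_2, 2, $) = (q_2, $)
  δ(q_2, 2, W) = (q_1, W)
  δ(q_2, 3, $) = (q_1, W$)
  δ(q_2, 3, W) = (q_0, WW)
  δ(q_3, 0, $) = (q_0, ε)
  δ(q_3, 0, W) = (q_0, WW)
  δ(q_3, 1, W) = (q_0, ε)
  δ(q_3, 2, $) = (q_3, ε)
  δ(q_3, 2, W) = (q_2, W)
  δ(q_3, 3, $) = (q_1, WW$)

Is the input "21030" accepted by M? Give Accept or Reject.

Accept

(q_0, 21030, $)
  read 2, top $: go to q_3, push W$ → (q_3, 1030, W$)
  read 1, top W: go to q_0, push ε → (q_0, 030, $)
  read 0, top $: go to q_1, push W$ → (q_1, 30, W$)
  read 3, top W: go to q_3, push ε → (q_3, 0, $)
  read 0, top $: go to q_0, push ε → (q_0, ε, ε)
All input consumed and the stack is empty.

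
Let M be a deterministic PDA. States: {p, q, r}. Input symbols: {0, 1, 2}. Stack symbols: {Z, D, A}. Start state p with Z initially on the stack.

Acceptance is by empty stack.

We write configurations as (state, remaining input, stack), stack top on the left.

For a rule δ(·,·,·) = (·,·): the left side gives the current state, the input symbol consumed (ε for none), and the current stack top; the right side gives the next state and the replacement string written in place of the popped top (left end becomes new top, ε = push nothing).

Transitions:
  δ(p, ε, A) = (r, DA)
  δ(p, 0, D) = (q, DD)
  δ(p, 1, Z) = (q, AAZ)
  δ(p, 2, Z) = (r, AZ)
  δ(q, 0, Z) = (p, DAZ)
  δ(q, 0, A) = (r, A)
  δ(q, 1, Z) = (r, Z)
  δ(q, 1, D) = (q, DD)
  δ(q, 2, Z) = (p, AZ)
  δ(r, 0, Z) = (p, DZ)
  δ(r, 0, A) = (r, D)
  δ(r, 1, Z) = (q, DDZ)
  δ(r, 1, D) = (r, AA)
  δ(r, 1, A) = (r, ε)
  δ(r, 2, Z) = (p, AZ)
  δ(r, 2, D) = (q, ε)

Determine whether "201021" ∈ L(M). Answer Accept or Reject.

Reject

(p, 201021, Z)
  read 2, top Z: go to r, push AZ → (r, 01021, AZ)
  read 0, top A: go to r, push D → (r, 1021, DZ)
  read 1, top D: go to r, push AA → (r, 021, AAZ)
  read 0, top A: go to r, push D → (r, 21, DAZ)
  read 2, top D: go to q, push ε → (q, 1, AZ)
No transition applies at (q, 1, AZ); input not fully consumed.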